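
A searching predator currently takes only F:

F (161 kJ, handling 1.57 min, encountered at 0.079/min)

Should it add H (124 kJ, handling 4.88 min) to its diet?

Yes

On F alone, R = ΣλE/(1+Σλh) = 12.72/1.124 = 11.32 kJ/min.
Profitability of H: 124/4.88 = 25.41 kJ/min.
Since 25.41 > R, including H increases the long-run rate.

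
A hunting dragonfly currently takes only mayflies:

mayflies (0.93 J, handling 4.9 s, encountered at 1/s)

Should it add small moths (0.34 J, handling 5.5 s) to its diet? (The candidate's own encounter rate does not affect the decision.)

Current rate: (1×0.93)/(1 + 1×4.9) = 0.1576 J/s.
Profitability of small moths: 0.34/5.5 = 0.06182 J/s.
Since 0.06182 < R, time spent handling small moths is better spent searching.

No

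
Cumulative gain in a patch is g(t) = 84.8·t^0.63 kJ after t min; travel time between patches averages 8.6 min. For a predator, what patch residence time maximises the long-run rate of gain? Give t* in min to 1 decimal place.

14.6 min

By the marginal value theorem, leave when the instantaneous gain rate g'(t) equals the habitat-wide average g(t)/(T + t).
g'(t) = 0.63·84.8·t^-0.37. Setting 0.63·84.8·t^-0.37 = 84.8·t^0.63/(8.6+t) gives 0.63(8.6+t) = t, so 0.37·t = 0.63×8.6.
t* = 0.63×8.6/0.37 = 14.64 min.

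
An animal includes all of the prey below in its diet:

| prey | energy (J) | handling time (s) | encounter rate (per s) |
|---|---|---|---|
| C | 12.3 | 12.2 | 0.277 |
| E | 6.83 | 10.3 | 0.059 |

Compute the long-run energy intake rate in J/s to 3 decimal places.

0.764 J/s

R = Σλ_iE_i / (1 + Σλ_ih_i)
Numerator: 0.277×12.3 + 0.059×6.83 = 3.81
Denominator: 1 + 0.277×12.2 + 0.059×10.3 = 4.987
R = 3.81/4.987 = 0.764 J/s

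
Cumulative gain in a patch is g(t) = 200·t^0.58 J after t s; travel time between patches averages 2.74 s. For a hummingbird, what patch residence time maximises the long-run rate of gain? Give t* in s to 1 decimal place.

3.8 s

Optimal t* satisfies g'(t*) = g(t*)/(T + t*).
g'(t) = 0.58·200·t^-0.42. Setting 0.58·200·t^-0.42 = 200·t^0.58/(2.74+t) gives 0.58(2.74+t) = t, so 0.42·t = 0.58×2.74.
t* = 0.58×2.74/0.42 = 3.784 s.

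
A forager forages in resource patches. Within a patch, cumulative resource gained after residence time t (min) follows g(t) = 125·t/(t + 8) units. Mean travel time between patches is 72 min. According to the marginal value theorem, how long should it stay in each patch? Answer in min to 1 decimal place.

Maximise g(t)/(T+t): set derivative to zero → g'(t)(T+t) = g(t).
g'(t) = 125·8/(t + 8)². Setting 125·8/(t+8)² = 125t/[(t+8)(72+t)] gives 8(72+t) = t(t+8), so t² = 8×72 = 576.
t* = √576 = 24 min.

24.0 min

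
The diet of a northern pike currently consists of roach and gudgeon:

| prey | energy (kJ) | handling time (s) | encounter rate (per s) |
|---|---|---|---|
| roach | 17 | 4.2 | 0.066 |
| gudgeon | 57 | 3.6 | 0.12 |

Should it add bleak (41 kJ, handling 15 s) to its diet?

No

Current rate: (0.066×17 + 0.12×57)/(1 + 0.066×4.2 + 0.12×3.6) = 4.658 kJ/s.
bleak: E/h = 41/15 = 2.733 kJ/s.
2.733 < 4.658, so adding bleak would lower the average — exclude it.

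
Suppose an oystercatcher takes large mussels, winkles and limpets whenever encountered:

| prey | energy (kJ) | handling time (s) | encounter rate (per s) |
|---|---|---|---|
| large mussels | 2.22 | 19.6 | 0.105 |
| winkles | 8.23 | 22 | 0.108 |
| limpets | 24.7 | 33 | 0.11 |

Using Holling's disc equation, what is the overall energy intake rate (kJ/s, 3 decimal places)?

0.424 kJ/s

Energy encountered per unit search time: 0.105×2.22 + 0.108×8.23 + 0.11×24.7 = 3.839 kJ/s.
Handling time per unit search time: 0.105×19.6 + 0.108×22 + 0.11×33 = 8.064.
Rate = 3.839/(1 + 8.064) = 0.4235 kJ/s.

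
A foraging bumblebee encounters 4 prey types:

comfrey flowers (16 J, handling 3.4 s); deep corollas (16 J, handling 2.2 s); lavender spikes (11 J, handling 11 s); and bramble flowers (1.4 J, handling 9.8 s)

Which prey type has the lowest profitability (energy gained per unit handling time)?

bramble flowers

Profitability E/h (J/s): comfrey flowers = 16/3.4 = 4.71, deep corollas = 16/2.2 = 7.27, lavender spikes = 11/11 = 1, bramble flowers = 1.4/9.8 = 0.143.
Ranked: deep corollas > comfrey flowers > lavender spikes > bramble flowers.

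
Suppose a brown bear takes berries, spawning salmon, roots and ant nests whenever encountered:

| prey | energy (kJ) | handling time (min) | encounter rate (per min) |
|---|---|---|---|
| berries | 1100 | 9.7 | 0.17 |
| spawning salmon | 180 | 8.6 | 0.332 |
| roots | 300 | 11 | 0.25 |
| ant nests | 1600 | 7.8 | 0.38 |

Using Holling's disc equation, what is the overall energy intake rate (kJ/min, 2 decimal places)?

82.88 kJ/min

R = Σλ_iE_i / (1 + Σλ_ih_i)
Numerator: 0.17×1100 + 0.332×180 + 0.25×300 + 0.38×1600 = 929.8
Denominator: 1 + 0.17×9.7 + 0.332×8.6 + 0.25×11 + 0.38×7.8 = 11.22
R = 929.8/11.22 = 82.88 kJ/min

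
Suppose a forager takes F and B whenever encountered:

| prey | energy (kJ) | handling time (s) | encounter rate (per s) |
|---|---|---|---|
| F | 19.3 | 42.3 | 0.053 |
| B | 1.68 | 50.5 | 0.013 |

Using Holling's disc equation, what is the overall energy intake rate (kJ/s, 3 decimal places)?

R = Σλ_iE_i / (1 + Σλ_ih_i)
Numerator: 0.053×19.3 + 0.013×1.68 = 1.045
Denominator: 1 + 0.053×42.3 + 0.013×50.5 = 3.898
R = 1.045/3.898 = 0.268 kJ/s

0.268 kJ/s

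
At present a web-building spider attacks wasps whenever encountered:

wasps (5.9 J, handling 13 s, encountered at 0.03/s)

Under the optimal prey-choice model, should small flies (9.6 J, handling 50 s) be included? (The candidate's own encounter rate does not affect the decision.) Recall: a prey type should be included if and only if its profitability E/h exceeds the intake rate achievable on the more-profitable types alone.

Yes

Intake rate on the current diet: R = (0.03×5.9) / (1 + 0.03×13) = 0.177/1.39 = 0.1273 J/s.
small flies: E/h = 9.6/50 = 0.192 J/s.
0.192 > 0.1273, so adding small flies raises the average — include it.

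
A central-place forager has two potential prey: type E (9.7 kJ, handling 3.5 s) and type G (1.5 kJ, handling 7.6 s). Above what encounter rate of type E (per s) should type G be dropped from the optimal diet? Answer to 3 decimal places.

0.022 per s

The zero-one rule: include type G iff E₂/h₂ > λE₁/(1+λh₁). Equality gives the switch point.
λE₁h₂ = E₂ + λE₂h₁ ⇒ λ = E₂/(E₁h₂ − E₂h₁) = 1.5/(73.72 − 5.25) = 0.02191 per s.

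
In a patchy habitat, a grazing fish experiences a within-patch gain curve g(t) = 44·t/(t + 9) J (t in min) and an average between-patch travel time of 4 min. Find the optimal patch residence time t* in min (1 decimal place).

By the marginal value theorem, leave when the instantaneous gain rate g'(t) equals the habitat-wide average g(t)/(T + t).
g'(t) = 44·9/(t + 9)². Setting 44·9/(t+9)² = 44t/[(t+9)(4+t)] gives 9(4+t) = t(t+9), so t² = 9×4 = 36.
t* = √36 = 6 min.

6.0 min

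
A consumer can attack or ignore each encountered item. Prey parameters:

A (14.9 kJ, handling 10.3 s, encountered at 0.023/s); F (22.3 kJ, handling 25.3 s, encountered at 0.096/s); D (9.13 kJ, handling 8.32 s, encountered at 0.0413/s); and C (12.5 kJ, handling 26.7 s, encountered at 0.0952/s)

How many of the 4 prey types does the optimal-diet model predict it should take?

Profitabilities (E/h, kJ/s): A 1.45, D 1.1, F 0.881, C 0.468. Add prey in this order while the next type's profitability exceeds the intake rate on those already taken.
Rate on top 1: 0.2771. D: 1.1 > 0.2771 → include.
Rate on top 2: 0.4554. F: 0.881 > 0.4554 → include.
Rate on top 3: 0.7135. C: 0.468 < 0.7135 → exclude; stop.
Optimal diet: A, D, F — 3 of 4 types.

3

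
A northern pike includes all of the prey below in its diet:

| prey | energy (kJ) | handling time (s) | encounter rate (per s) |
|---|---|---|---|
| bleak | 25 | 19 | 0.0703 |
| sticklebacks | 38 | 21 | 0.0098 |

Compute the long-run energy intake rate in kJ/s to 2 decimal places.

0.84 kJ/s

Energy encountered per unit search time: 0.0703×25 + 0.0098×38 = 2.13 kJ/s.
Handling time per unit search time: 0.0703×19 + 0.0098×21 = 1.542.
Rate = 2.13/(1 + 1.542) = 0.838 kJ/s.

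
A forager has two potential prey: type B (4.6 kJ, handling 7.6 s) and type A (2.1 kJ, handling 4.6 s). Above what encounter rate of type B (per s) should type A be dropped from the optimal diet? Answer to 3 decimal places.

0.404 per s

At the threshold, the rate on type B alone equals the profitability of type A: λ·4.6/(1 + λ·7.6) = 2.1/4.6 = 0.4565.
Rearranging, λ(4.6 − 0.4565×7.6) = 0.4565, so λ = 0.4565/1.13 = 0.4038 per s.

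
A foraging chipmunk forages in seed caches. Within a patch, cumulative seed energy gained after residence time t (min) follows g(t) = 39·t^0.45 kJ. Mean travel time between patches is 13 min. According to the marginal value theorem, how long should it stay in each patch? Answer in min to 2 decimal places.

10.64 min

By the marginal value theorem, leave when the instantaneous gain rate g'(t) equals the habitat-wide average g(t)/(T + t).
g'(t) = 0.45·39·t^-0.55. Setting 0.45·39·t^-0.55 = 39·t^0.45/(13+t) gives 0.45(13+t) = t, so 0.55·t = 0.45×13.
t* = 0.45×13/0.55 = 10.64 min.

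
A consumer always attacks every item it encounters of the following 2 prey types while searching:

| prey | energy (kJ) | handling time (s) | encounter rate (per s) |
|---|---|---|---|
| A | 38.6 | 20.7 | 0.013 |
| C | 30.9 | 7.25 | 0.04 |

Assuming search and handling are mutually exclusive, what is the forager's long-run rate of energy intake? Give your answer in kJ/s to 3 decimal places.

1.115 kJ/s

R = Σλ_iE_i / (1 + Σλ_ih_i)
Numerator: 0.013×38.6 + 0.04×30.9 = 1.738
Denominator: 1 + 0.013×20.7 + 0.04×7.25 = 1.559
R = 1.738/1.559 = 1.115 kJ/s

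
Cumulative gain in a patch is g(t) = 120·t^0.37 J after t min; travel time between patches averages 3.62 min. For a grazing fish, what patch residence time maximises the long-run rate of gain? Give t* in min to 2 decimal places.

Optimal t* satisfies g'(t*) = g(t*)/(T + t*).
g'(t) = 0.37·120·t^-0.63. Setting 0.37·120·t^-0.63 = 120·t^0.37/(3.62+t) gives 0.37(3.62+t) = t, so 0.63·t = 0.37×3.62.
t* = 0.37×3.62/0.63 = 2.126 min.

2.13 min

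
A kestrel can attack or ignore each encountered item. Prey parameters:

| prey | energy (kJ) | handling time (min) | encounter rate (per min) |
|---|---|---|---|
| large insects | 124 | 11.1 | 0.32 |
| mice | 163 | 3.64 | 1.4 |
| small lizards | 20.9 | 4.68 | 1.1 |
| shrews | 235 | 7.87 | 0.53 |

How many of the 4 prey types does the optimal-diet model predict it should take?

1

Profitabilities (E/h, kJ/min): mice 44.8, shrews 29.9, large insects 11.2, small lizards 4.47. Add prey in this order while the next type's profitability exceeds the intake rate on those already taken.
Rate on top 1: 37.43. shrews: 29.9 < 37.43 → exclude; stop.
Optimal diet: mice — 1 of 4 types.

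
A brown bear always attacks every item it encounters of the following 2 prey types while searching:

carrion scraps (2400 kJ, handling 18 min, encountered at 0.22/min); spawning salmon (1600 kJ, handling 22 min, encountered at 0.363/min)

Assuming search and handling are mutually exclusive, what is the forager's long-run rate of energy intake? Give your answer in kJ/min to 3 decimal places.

85.648 kJ/min

Energy encountered per unit search time: 0.22×2400 + 0.363×1600 = 1109 kJ/min.
Handling time per unit search time: 0.22×18 + 0.363×22 = 11.95.
Rate = 1109/(1 + 11.95) = 85.65 kJ/min.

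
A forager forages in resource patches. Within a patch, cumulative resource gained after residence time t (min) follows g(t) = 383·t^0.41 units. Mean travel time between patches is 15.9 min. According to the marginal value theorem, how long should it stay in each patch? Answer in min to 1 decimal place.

Optimal t* satisfies g'(t*) = g(t*)/(T + t*).
g'(t) = 0.41·383·t^-0.59. Setting 0.41·383·t^-0.59 = 383·t^0.41/(15.9+t) gives 0.41(15.9+t) = t, so 0.59·t = 0.41×15.9.
t* = 0.41×15.9/0.59 = 11.05 min.

11.0 min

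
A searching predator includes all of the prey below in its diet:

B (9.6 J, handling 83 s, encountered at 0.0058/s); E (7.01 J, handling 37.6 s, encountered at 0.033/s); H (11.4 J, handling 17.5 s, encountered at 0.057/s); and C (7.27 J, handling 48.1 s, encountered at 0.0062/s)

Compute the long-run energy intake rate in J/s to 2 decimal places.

R = Σλ_iE_i / (1 + Σλ_ih_i)
Numerator: 0.0058×9.6 + 0.033×7.01 + 0.057×11.4 + 0.0062×7.27 = 0.9819
Denominator: 1 + 0.0058×83 + 0.033×37.6 + 0.057×17.5 + 0.0062×48.1 = 4.018
R = 0.9819/4.018 = 0.2444 J/s

0.24 J/s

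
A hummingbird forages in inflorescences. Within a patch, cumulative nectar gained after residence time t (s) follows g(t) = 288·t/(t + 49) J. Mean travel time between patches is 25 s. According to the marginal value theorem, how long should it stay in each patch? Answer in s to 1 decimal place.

Maximise g(t)/(T+t): set derivative to zero → g'(t)(T+t) = g(t).
g'(t) = 288·49/(t + 49)². Setting 288·49/(t+49)² = 288t/[(t+49)(25+t)] gives 49(25+t) = t(t+49), so t² = 49×25 = 1225.
t* = √1225 = 35 s.

35.0 s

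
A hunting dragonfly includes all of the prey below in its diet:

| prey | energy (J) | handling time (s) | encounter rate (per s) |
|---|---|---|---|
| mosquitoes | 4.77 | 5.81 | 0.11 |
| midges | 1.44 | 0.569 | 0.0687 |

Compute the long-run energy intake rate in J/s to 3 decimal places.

0.372 J/s

Energy encountered per unit search time: 0.11×4.77 + 0.0687×1.44 = 0.6236 J/s.
Handling time per unit search time: 0.11×5.81 + 0.0687×0.569 = 0.6782.
Rate = 0.6236/(1 + 0.6782) = 0.3716 J/s.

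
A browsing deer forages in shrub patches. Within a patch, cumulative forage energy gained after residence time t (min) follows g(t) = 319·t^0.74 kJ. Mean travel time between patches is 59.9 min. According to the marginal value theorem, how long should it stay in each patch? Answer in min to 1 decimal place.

170.5 min

By the marginal value theorem, leave when the instantaneous gain rate g'(t) equals the habitat-wide average g(t)/(T + t).
g'(t) = 0.74·319·t^-0.26. Setting 0.74·319·t^-0.26 = 319·t^0.74/(59.9+t) gives 0.74(59.9+t) = t, so 0.26·t = 0.74×59.9.
t* = 0.74×59.9/0.26 = 170.5 min.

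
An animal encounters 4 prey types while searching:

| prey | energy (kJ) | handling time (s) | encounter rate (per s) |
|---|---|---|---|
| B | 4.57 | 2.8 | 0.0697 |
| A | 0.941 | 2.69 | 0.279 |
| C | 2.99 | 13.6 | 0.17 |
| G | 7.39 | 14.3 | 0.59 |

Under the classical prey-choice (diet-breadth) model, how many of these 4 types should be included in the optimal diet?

Profitabilities (E/h, kJ/s): B 1.63, G 0.517, A 0.35, C 0.22. Add prey in this order while the next type's profitability exceeds the intake rate on those already taken.
Rate on top 1: 0.2665. G: 0.517 > 0.2665 → include.
Rate on top 2: 0.4857. A: 0.35 < 0.4857 → exclude; stop.
Optimal diet: B, G — 2 of 4 types.

2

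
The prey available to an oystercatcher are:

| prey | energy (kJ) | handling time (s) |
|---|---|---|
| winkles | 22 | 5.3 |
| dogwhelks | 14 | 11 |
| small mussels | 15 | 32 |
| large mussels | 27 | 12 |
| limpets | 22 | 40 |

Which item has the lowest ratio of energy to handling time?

In descending order of E/h:
winkles: 22/5.3 = 4.15 kJ/s
large mussels: 27/12 = 2.25 kJ/s
dogwhelks: 14/11 = 1.27 kJ/s
limpets: 22/40 = 0.55 kJ/s
small mussels: 15/32 = 0.469 kJ/s

small mussels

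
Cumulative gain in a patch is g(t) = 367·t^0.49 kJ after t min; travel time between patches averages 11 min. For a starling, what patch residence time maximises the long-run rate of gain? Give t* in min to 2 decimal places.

Optimal t* satisfies g'(t*) = g(t*)/(T + t*).
g'(t) = 0.49·367·t^-0.51. Setting 0.49·367·t^-0.51 = 367·t^0.49/(11+t) gives 0.49(11+t) = t, so 0.51·t = 0.49×11.
t* = 0.49×11/0.51 = 10.57 min.

10.57 min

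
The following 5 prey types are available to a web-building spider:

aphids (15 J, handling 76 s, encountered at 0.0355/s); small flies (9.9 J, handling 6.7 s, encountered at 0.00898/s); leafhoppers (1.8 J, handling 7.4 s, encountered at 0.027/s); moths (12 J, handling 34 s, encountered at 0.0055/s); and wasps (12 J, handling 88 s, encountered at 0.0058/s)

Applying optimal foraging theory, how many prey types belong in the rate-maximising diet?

E/h in descending order: small flies 1.48, moths 0.353, leafhoppers 0.243, aphids 0.197, wasps 0.136 J/s. The optimal diet is the largest prefix of this list for which every included type satisfies E_i/h_i > R on the types above it.
Rate on top 1: 0.08386. moths: 0.353 > 0.08386 → include.
Rate on top 2: 0.1242. leafhoppers: 0.243 > 0.1242 → include.
Rate on top 3: 0.1406. aphids: 0.197 > 0.1406 → include.
Rate on top 4: 0.1776. wasps: 0.136 < 0.1776 → exclude; stop.
Optimal diet: small flies, moths, leafhoppers, aphids — 4 of 5 types.

4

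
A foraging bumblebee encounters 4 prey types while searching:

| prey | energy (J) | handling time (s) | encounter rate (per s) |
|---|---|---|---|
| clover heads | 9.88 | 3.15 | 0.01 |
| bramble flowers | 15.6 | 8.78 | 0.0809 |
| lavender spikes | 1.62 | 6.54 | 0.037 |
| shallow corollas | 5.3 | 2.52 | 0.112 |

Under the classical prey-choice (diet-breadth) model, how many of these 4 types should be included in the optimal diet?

Profitabilities (E/h, J/s): clover heads 3.14, shallow corollas 2.1, bramble flowers 1.78, lavender spikes 0.248. Add prey in this order while the next type's profitability exceeds the intake rate on those already taken.
Rate on top 1: 0.09578. shallow corollas: 2.1 > 0.09578 → include.
Rate on top 2: 0.527. bramble flowers: 1.78 > 0.527 → include.
Rate on top 3: 0.9656. lavender spikes: 0.248 < 0.9656 → exclude; stop.
Optimal diet: clover heads, shallow corollas, bramble flowers — 3 of 4 types.

3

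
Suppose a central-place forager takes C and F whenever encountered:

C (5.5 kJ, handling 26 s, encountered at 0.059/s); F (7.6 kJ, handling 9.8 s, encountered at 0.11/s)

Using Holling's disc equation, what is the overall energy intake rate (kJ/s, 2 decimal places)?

0.32 kJ/s

Energy encountered per unit search time: 0.059×5.5 + 0.11×7.6 = 1.16 kJ/s.
Handling time per unit search time: 0.059×26 + 0.11×9.8 = 2.612.
Rate = 1.16/(1 + 2.612) = 0.3213 kJ/s.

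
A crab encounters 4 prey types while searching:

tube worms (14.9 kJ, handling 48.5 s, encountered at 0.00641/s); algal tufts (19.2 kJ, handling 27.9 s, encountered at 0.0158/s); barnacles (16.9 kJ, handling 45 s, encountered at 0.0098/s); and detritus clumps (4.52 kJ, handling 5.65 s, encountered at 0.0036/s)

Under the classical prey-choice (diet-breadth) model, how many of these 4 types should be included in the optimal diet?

E/h in descending order: detritus clumps 0.8, algal tufts 0.688, barnacles 0.376, tube worms 0.307 kJ/s. The optimal diet is the largest prefix of this list for which every included type satisfies E_i/h_i > R on the types above it.
Rate on top 1: 0.01595. algal tufts: 0.688 > 0.01595 → include.
Rate on top 2: 0.2188. barnacles: 0.376 > 0.2188 → include.
Rate on top 3: 0.2551. tube worms: 0.307 > 0.2551 → include.
Optimal diet: detritus clumps, algal tufts, barnacles, tube worms — 4 of 4 types.

4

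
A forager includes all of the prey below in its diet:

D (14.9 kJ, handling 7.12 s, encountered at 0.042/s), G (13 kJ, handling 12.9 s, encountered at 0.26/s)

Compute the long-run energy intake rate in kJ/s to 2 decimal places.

0.86 kJ/s

R = (0.042×14.9 + 0.26×13) / (1 + 0.042×7.12 + 0.26×12.9) = 4.006/4.653 = 0.8609 kJ/s.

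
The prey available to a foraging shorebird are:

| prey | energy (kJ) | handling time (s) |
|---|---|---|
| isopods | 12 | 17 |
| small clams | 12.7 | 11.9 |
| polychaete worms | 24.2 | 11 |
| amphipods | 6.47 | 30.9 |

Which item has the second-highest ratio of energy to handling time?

small clams

Profitability E/h (kJ/s): isopods = 12/17 = 0.706, small clams = 12.7/11.9 = 1.07, polychaete worms = 24.2/11 = 2.2, amphipods = 6.47/30.9 = 0.209.
Ranked: polychaete worms > small clams > isopods > amphipods.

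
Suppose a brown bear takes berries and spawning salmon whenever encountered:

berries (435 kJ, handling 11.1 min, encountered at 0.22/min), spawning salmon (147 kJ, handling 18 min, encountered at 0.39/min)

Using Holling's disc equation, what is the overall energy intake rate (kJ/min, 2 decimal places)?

14.63 kJ/min

R = Σλ_iE_i / (1 + Σλ_ih_i)
Numerator: 0.22×435 + 0.39×147 = 153
Denominator: 1 + 0.22×11.1 + 0.39×18 = 10.46
R = 153/10.46 = 14.63 kJ/min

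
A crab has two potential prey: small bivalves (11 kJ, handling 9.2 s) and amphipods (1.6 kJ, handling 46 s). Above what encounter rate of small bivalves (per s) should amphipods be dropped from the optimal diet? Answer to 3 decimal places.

Drop amphipods once their profitability E₂/h₂ falls below the rate achievable on small bivalves alone: E₂/h₂ = λE₁/(1 + λh₁).
Solve for λ: λE₁h₂ = E₂(1 + λh₁) → λ(E₁h₂ − E₂h₁) = E₂ → λ = E₂/(E₁h₂ − E₂h₁).
λ = 1.6/(11×46 − 1.6×9.2) = 1.6/491.3 = 0.003257 per s.

0.003 per s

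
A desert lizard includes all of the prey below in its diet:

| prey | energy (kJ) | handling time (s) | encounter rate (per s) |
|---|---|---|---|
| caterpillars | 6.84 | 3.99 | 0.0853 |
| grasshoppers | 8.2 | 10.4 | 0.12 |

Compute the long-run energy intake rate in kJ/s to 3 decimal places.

R = (0.0853×6.84 + 0.12×8.2) / (1 + 0.0853×3.99 + 0.12×10.4) = 1.567/2.588 = 0.6056 kJ/s.

0.606 kJ/s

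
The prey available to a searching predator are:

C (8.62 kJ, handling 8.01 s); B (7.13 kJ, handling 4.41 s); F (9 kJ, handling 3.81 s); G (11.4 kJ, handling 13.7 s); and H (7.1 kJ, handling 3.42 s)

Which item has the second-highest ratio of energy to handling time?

Profitability E/h (kJ/s): C = 8.62/8.01 = 1.08, B = 7.13/4.41 = 1.62, F = 9/3.81 = 2.36, G = 11.4/13.7 = 0.832, H = 7.1/3.42 = 2.08.
Ranked: F > H > B > C > G.

H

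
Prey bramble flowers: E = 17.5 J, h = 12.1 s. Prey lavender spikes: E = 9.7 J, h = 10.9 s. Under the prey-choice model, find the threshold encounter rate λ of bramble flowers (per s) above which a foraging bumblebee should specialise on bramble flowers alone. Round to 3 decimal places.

0.132 per s

At the threshold, the rate on bramble flowers alone equals the profitability of lavender spikes: λ·17.5/(1 + λ·12.1) = 9.7/10.9 = 0.8899.
Rearranging, λ(17.5 − 0.8899×12.1) = 0.8899, so λ = 0.8899/6.732 = 0.1322 per s.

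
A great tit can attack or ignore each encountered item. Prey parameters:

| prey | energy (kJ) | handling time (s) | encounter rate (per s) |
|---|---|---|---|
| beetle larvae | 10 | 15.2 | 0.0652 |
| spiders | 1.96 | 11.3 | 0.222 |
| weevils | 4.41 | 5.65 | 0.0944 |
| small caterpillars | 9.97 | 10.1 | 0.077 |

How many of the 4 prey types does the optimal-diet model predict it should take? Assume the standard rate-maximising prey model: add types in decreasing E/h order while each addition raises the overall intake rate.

E/h in descending order: small caterpillars 0.987, weevils 0.781, beetle larvae 0.658, spiders 0.173 kJ/s. The optimal diet is the largest prefix of this list for which every included type satisfies E_i/h_i > R on the types above it.
Rate on top 1: 0.4318. weevils: 0.781 > 0.4318 → include.
Rate on top 2: 0.5123. beetle larvae: 0.658 > 0.5123 → include.
Rate on top 3: 0.556. spiders: 0.173 < 0.556 → exclude; stop.
Optimal diet: small caterpillars, weevils, beetle larvae — 3 of 4 types.

3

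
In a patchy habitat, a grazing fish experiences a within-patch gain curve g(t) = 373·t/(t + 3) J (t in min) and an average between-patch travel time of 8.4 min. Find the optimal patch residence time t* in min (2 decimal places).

5.02 min

Maximise g(t)/(T+t): set derivative to zero → g'(t)(T+t) = g(t).
g'(t) = 373·3/(t + 3)². Setting 373·3/(t+3)² = 373t/[(t+3)(8.4+t)] gives 3(8.4+t) = t(t+3), so t² = 3×8.4 = 25.2.
t* = √25.2 = 5.02 min.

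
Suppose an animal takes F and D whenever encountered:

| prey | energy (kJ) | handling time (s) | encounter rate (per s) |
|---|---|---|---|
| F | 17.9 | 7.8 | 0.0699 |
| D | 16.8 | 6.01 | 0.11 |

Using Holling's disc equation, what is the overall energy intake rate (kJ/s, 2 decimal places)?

R = (0.0699×17.9 + 0.11×16.8) / (1 + 0.0699×7.8 + 0.11×6.01) = 3.099/2.206 = 1.405 kJ/s.

1.40 kJ/s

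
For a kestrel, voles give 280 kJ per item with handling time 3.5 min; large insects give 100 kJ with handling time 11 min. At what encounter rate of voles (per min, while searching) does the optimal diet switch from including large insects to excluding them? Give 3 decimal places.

Drop large insects once their profitability E₂/h₂ falls below the rate achievable on voles alone: E₂/h₂ = λE₁/(1 + λh₁).
Solve for λ: λE₁h₂ = E₂(1 + λh₁) → λ(E₁h₂ − E₂h₁) = E₂ → λ = E₂/(E₁h₂ − E₂h₁).
λ = 100/(280×11 − 100×3.5) = 100/2730 = 0.03663 per min.

0.037 per min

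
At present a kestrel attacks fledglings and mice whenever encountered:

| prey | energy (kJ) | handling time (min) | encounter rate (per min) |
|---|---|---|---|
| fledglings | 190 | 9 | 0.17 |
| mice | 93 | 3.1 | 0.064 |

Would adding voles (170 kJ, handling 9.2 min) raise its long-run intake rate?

Current rate: (0.17×190 + 0.064×93)/(1 + 0.17×9 + 0.064×3.1) = 14.02 kJ/min.
voles: E/h = 170/9.2 = 18.48 kJ/min.
Since 18.48 > R, including voles increases the long-run rate.

Yes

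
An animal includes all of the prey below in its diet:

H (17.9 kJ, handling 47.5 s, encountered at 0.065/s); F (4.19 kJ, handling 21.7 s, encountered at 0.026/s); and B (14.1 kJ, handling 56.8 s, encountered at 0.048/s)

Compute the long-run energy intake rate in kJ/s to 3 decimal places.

R = (0.065×17.9 + 0.026×4.19 + 0.048×14.1) / (1 + 0.065×47.5 + 0.026×21.7 + 0.048×56.8) = 1.949/7.378 = 0.2642 kJ/s.

0.264 kJ/s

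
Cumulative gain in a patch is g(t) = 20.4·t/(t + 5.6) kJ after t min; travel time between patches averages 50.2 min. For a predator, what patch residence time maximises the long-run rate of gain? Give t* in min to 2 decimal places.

16.77 min

By the marginal value theorem, leave when the instantaneous gain rate g'(t) equals the habitat-wide average g(t)/(T + t).
g'(t) = 20.4·5.6/(t + 5.6)². Setting 20.4·5.6/(t+5.6)² = 20.4t/[(t+5.6)(50.2+t)] gives 5.6(50.2+t) = t(t+5.6), so t² = 5.6×50.2 = 281.1.
t* = √281.1 = 16.77 min.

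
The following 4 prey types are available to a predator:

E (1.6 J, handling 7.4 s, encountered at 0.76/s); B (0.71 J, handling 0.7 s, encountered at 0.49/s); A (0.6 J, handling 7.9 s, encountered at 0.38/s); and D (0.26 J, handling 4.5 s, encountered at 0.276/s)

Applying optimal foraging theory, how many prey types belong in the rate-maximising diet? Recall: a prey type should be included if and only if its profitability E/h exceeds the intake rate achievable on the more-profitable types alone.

Rank by E/h (J/s): B 1.01, E 0.216, A 0.0759, D 0.0578. Include each in turn until the next type's E/h falls below the running intake rate.
Rate on top 1: 0.259. E: 0.216 < 0.259 → exclude; stop.
Optimal diet: B — 1 of 4 types.

1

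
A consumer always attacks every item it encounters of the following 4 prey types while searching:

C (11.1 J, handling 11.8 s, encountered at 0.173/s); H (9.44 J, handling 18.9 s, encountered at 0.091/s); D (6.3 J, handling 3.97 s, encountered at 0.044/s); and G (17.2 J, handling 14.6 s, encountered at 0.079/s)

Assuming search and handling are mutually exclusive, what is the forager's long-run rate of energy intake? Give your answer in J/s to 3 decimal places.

R = Σλ_iE_i / (1 + Σλ_ih_i)
Numerator: 0.173×11.1 + 0.091×9.44 + 0.044×6.3 + 0.079×17.2 = 4.415
Denominator: 1 + 0.173×11.8 + 0.091×18.9 + 0.044×3.97 + 0.079×14.6 = 6.089
R = 4.415/6.089 = 0.7251 J/s

0.725 J/s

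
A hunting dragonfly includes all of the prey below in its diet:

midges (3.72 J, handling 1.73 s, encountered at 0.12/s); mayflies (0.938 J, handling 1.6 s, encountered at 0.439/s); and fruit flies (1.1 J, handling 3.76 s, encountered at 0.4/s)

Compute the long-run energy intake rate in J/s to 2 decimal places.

R = (0.12×3.72 + 0.439×0.938 + 0.4×1.1) / (1 + 0.12×1.73 + 0.439×1.6 + 0.4×3.76) = 1.298/3.414 = 0.3803 J/s.

0.38 J/s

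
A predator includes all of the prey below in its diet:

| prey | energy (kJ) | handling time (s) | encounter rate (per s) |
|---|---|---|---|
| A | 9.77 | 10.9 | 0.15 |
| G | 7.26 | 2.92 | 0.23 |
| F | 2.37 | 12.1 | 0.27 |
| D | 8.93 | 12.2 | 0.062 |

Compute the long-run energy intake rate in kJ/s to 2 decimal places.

R = Σλ_iE_i / (1 + Σλ_ih_i)
Numerator: 0.15×9.77 + 0.23×7.26 + 0.27×2.37 + 0.062×8.93 = 4.329
Denominator: 1 + 0.15×10.9 + 0.23×2.92 + 0.27×12.1 + 0.062×12.2 = 7.33
R = 4.329/7.33 = 0.5906 kJ/s

0.59 kJ/s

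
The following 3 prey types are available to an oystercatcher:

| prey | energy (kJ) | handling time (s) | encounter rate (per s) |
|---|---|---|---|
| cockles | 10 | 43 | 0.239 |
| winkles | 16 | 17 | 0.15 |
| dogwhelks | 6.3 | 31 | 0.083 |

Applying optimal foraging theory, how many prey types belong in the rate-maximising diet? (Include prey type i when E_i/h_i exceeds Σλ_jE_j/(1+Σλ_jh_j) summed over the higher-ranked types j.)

1

Rank by E/h (kJ/s): winkles 0.941, cockles 0.233, dogwhelks 0.203. Include each in turn until the next type's E/h falls below the running intake rate.
Rate on top 1: 0.6761. cockles: 0.233 < 0.6761 → exclude; stop.
Optimal diet: winkles — 1 of 3 types.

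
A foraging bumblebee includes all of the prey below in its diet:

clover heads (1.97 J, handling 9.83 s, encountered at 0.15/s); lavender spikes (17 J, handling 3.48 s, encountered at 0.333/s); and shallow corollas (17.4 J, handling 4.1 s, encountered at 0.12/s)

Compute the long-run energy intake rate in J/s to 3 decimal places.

Energy encountered per unit search time: 0.15×1.97 + 0.333×17 + 0.12×17.4 = 8.044 J/s.
Handling time per unit search time: 0.15×9.83 + 0.333×3.48 + 0.12×4.1 = 3.125.
Rate = 8.044/(1 + 3.125) = 1.95 J/s.

1.950 J/s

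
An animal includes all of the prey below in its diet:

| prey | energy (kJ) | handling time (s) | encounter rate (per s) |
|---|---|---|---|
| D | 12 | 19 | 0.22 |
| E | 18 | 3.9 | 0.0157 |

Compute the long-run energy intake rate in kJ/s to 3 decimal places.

R = Σλ_iE_i / (1 + Σλ_ih_i)
Numerator: 0.22×12 + 0.0157×18 = 2.923
Denominator: 1 + 0.22×19 + 0.0157×3.9 = 5.241
R = 2.923/5.241 = 0.5576 kJ/s

0.558 kJ/s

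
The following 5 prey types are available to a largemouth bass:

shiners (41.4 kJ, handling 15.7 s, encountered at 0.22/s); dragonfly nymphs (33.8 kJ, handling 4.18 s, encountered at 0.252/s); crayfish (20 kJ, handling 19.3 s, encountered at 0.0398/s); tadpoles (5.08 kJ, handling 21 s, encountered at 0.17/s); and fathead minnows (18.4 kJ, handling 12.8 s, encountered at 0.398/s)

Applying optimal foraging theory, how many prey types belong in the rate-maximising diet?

1

E/h in descending order: dragonfly nymphs 8.09, shiners 2.64, fathead minnows 1.44, crayfish 1.04, tadpoles 0.242 kJ/s. The optimal diet is the largest prefix of this list for which every included type satisfies E_i/h_i > R on the types above it.
Rate on top 1: 4.148. shiners: 2.64 < 4.148 → exclude; stop.
Optimal diet: dragonfly nymphs — 1 of 5 types.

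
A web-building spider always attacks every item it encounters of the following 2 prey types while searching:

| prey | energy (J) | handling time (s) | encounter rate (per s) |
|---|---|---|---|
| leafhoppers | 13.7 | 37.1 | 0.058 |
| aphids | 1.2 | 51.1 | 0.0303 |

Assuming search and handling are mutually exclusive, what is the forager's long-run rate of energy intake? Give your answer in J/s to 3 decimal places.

R = (0.058×13.7 + 0.0303×1.2) / (1 + 0.058×37.1 + 0.0303×51.1) = 0.831/4.7 = 0.1768 J/s.

0.177 J/s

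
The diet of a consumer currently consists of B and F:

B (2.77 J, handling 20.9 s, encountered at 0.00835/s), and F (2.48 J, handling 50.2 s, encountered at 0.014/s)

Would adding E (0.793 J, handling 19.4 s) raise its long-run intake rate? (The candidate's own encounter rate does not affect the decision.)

Yes

Intake rate on the current diet: R = (0.00835×2.77 + 0.014×2.48) / (1 + 0.00835×20.9 + 0.014×50.2) = 0.05785/1.877 = 0.03082 J/s.
Profitability of E: 0.793/19.4 = 0.04088 J/s.
0.04088 > 0.03082, so adding E raises the average — include it.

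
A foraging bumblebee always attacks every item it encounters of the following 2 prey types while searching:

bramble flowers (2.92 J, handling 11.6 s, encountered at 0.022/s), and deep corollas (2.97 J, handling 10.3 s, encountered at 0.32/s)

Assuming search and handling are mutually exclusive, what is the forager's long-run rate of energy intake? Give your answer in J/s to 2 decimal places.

0.22 J/s

R = (0.022×2.92 + 0.32×2.97) / (1 + 0.022×11.6 + 0.32×10.3) = 1.015/4.551 = 0.2229 J/s.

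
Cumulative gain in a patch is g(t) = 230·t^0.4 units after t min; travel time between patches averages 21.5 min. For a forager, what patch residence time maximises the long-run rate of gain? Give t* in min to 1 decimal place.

14.3 min

Maximise g(t)/(T+t): set derivative to zero → g'(t)(T+t) = g(t).
g'(t) = 0.4·230·t^-0.6. Setting 0.4·230·t^-0.6 = 230·t^0.4/(21.5+t) gives 0.4(21.5+t) = t, so 0.60·t = 0.4×21.5.
t* = 0.4×21.5/0.60 = 14.33 min.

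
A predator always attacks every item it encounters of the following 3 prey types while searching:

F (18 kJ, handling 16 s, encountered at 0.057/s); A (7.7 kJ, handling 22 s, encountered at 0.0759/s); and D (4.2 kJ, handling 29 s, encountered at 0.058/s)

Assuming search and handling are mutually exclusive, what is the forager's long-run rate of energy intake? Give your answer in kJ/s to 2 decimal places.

0.35 kJ/s

R = Σλ_iE_i / (1 + Σλ_ih_i)
Numerator: 0.057×18 + 0.0759×7.7 + 0.058×4.2 = 1.854
Denominator: 1 + 0.057×16 + 0.0759×22 + 0.058×29 = 5.264
R = 1.854/5.264 = 0.3522 kJ/s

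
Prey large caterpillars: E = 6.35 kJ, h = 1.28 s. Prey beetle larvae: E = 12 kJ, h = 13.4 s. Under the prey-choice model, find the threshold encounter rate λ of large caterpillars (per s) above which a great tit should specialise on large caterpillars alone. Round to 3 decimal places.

0.172 per s

At the threshold, the rate on large caterpillars alone equals the profitability of beetle larvae: λ·6.35/(1 + λ·1.28) = 12/13.4 = 0.8955.
Rearranging, λ(6.35 − 0.8955×1.28) = 0.8955, so λ = 0.8955/5.204 = 0.1721 per s.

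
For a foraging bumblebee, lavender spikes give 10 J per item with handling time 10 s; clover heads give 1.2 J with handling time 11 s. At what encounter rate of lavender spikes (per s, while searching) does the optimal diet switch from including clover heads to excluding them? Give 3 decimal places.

The zero-one rule: include clover heads iff E₂/h₂ > λE₁/(1+λh₁). Equality gives the switch point.
λE₁h₂ = E₂ + λE₂h₁ ⇒ λ = E₂/(E₁h₂ − E₂h₁) = 1.2/(110 − 12) = 0.01224 per s.

0.012 per s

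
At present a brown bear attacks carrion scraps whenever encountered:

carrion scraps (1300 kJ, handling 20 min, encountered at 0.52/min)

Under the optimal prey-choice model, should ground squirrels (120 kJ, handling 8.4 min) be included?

No

On carrion scraps alone, R = ΣλE/(1+Σλh) = 676/11.4 = 59.3 kJ/min.
ground squirrels: E/h = 120/8.4 = 14.29 kJ/min.
Since 14.29 < R, time spent handling ground squirrels is better spent searching.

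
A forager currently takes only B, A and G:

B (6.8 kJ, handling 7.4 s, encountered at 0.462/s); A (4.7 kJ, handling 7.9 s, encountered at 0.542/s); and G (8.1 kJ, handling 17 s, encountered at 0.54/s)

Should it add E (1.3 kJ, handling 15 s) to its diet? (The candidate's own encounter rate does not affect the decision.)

No

Current rate: (0.462×6.8 + 0.542×4.7 + 0.54×8.1)/(1 + 0.462×7.4 + 0.542×7.9 + 0.54×17) = 0.5628 kJ/s.
Profitability of E: 1.3/15 = 0.08667 kJ/s.
0.08667 < 0.5628, so adding E would lower the average — exclude it.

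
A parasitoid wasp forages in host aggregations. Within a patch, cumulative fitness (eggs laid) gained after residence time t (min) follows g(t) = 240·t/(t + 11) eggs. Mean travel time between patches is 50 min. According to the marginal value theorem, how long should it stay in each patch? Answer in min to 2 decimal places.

23.45 min

Optimal t* satisfies g'(t*) = g(t*)/(T + t*).
g'(t) = 240·11/(t + 11)². Setting 240·11/(t+11)² = 240t/[(t+11)(50+t)] gives 11(50+t) = t(t+11), so t² = 11×50 = 550.
t* = √550 = 23.45 min.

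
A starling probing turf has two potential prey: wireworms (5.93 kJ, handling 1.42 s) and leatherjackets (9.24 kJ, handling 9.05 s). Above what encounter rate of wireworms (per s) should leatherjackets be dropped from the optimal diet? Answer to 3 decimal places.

The zero-one rule: include leatherjackets iff E₂/h₂ > λE₁/(1+λh₁). Equality gives the switch point.
λE₁h₂ = E₂ + λE₂h₁ ⇒ λ = E₂/(E₁h₂ − E₂h₁) = 9.24/(53.67 − 13.12) = 0.2279 per s.

0.228 per s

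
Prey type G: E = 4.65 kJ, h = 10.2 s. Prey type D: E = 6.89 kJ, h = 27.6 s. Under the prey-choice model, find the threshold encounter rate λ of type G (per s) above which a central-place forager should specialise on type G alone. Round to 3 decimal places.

0.119 per s

The zero-one rule: include type D iff E₂/h₂ > λE₁/(1+λh₁). Equality gives the switch point.
λE₁h₂ = E₂ + λE₂h₁ ⇒ λ = E₂/(E₁h₂ − E₂h₁) = 6.89/(128.3 − 70.28) = 0.1187 per s.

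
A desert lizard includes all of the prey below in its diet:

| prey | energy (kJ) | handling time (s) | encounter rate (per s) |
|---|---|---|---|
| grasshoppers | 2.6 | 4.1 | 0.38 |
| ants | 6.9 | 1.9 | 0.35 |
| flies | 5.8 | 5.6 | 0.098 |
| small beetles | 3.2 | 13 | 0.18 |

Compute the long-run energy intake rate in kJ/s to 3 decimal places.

Energy encountered per unit search time: 0.38×2.6 + 0.35×6.9 + 0.098×5.8 + 0.18×3.2 = 4.547 kJ/s.
Handling time per unit search time: 0.38×4.1 + 0.35×1.9 + 0.098×5.6 + 0.18×13 = 5.112.
Rate = 4.547/(1 + 5.112) = 0.744 kJ/s.

0.744 kJ/s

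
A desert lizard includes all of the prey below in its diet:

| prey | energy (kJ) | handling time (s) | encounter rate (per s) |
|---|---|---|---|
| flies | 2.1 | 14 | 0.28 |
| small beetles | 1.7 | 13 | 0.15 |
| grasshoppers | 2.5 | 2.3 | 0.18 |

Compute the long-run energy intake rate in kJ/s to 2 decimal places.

Energy encountered per unit search time: 0.28×2.1 + 0.15×1.7 + 0.18×2.5 = 1.293 kJ/s.
Handling time per unit search time: 0.28×14 + 0.15×13 + 0.18×2.3 = 6.284.
Rate = 1.293/(1 + 6.284) = 0.1775 kJ/s.

0.18 kJ/s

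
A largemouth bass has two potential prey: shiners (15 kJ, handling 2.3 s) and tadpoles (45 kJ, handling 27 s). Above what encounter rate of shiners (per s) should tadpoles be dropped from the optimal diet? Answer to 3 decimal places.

The zero-one rule: include tadpoles iff E₂/h₂ > λE₁/(1+λh₁). Equality gives the switch point.
λE₁h₂ = E₂ + λE₂h₁ ⇒ λ = E₂/(E₁h₂ − E₂h₁) = 45/(405 − 103.5) = 0.1493 per s.

0.149 per s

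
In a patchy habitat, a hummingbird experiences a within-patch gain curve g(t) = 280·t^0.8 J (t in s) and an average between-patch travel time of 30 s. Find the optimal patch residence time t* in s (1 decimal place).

120.0 s

By the marginal value theorem, leave when the instantaneous gain rate g'(t) equals the habitat-wide average g(t)/(T + t).
g'(t) = 0.8·280·t^-0.2. Setting 0.8·280·t^-0.2 = 280·t^0.8/(30+t) gives 0.8(30+t) = t, so 0.20·t = 0.8×30.
t* = 0.8×30/0.20 = 120 s.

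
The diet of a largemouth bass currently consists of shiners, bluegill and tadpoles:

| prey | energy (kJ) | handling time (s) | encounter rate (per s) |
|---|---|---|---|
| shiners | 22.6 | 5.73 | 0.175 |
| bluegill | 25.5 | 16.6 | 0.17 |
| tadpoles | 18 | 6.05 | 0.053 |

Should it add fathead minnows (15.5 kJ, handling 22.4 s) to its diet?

No

Current rate: (0.175×22.6 + 0.17×25.5 + 0.053×18)/(1 + 0.175×5.73 + 0.17×16.6 + 0.053×6.05) = 1.797 kJ/s.
fathead minnows: E/h = 15.5/22.4 = 0.692 kJ/s.
Since 0.692 < R, time spent handling fathead minnows is better spent searching.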